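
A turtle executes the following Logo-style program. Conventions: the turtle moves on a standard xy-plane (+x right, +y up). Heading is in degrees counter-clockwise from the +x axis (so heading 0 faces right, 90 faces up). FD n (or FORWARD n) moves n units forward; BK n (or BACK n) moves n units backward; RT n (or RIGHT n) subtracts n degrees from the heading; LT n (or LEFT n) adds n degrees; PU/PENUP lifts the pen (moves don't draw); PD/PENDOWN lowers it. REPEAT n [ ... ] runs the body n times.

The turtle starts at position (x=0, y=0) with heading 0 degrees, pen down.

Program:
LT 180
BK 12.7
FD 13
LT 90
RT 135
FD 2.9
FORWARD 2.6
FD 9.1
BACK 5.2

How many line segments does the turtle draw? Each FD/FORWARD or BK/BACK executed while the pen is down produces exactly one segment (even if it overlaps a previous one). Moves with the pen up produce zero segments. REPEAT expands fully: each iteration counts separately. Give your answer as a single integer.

Executing turtle program step by step:
Start: pos=(0,0), heading=0, pen down
LT 180: heading 0 -> 180
BK 12.7: (0,0) -> (12.7,0) [heading=180, draw]
FD 13: (12.7,0) -> (-0.3,0) [heading=180, draw]
LT 90: heading 180 -> 270
RT 135: heading 270 -> 135
FD 2.9: (-0.3,0) -> (-2.351,2.051) [heading=135, draw]
FD 2.6: (-2.351,2.051) -> (-4.189,3.889) [heading=135, draw]
FD 9.1: (-4.189,3.889) -> (-10.624,10.324) [heading=135, draw]
BK 5.2: (-10.624,10.324) -> (-6.947,6.647) [heading=135, draw]
Final: pos=(-6.947,6.647), heading=135, 6 segment(s) drawn
Segments drawn: 6

Answer: 6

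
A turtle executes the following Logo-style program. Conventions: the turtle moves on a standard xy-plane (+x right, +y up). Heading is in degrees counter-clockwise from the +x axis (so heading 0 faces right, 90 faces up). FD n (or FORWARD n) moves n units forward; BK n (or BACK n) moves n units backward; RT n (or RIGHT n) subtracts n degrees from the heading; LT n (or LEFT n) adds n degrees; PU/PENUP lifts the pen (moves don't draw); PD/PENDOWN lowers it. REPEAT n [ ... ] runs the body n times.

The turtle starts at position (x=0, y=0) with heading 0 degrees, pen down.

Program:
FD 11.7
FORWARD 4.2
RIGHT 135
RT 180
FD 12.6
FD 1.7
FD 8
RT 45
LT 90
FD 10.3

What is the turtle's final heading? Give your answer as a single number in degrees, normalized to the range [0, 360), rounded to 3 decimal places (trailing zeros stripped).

Executing turtle program step by step:
Start: pos=(0,0), heading=0, pen down
FD 11.7: (0,0) -> (11.7,0) [heading=0, draw]
FD 4.2: (11.7,0) -> (15.9,0) [heading=0, draw]
RT 135: heading 0 -> 225
RT 180: heading 225 -> 45
FD 12.6: (15.9,0) -> (24.81,8.91) [heading=45, draw]
FD 1.7: (24.81,8.91) -> (26.012,10.112) [heading=45, draw]
FD 8: (26.012,10.112) -> (31.668,15.768) [heading=45, draw]
RT 45: heading 45 -> 0
LT 90: heading 0 -> 90
FD 10.3: (31.668,15.768) -> (31.668,26.068) [heading=90, draw]
Final: pos=(31.668,26.068), heading=90, 6 segment(s) drawn

Answer: 90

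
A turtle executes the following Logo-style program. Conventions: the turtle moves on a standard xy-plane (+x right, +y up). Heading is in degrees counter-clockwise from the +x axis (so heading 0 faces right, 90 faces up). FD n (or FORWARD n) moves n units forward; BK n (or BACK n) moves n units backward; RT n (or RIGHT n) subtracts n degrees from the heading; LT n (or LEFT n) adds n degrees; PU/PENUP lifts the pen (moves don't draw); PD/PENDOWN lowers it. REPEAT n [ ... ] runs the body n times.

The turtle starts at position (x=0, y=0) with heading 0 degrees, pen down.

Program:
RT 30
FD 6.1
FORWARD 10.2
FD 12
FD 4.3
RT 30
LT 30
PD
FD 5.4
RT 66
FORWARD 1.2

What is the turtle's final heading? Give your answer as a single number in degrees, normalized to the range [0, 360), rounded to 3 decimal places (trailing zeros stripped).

Answer: 264

Derivation:
Executing turtle program step by step:
Start: pos=(0,0), heading=0, pen down
RT 30: heading 0 -> 330
FD 6.1: (0,0) -> (5.283,-3.05) [heading=330, draw]
FD 10.2: (5.283,-3.05) -> (14.116,-8.15) [heading=330, draw]
FD 12: (14.116,-8.15) -> (24.509,-14.15) [heading=330, draw]
FD 4.3: (24.509,-14.15) -> (28.232,-16.3) [heading=330, draw]
RT 30: heading 330 -> 300
LT 30: heading 300 -> 330
PD: pen down
FD 5.4: (28.232,-16.3) -> (32.909,-19) [heading=330, draw]
RT 66: heading 330 -> 264
FD 1.2: (32.909,-19) -> (32.784,-20.193) [heading=264, draw]
Final: pos=(32.784,-20.193), heading=264, 6 segment(s) drawn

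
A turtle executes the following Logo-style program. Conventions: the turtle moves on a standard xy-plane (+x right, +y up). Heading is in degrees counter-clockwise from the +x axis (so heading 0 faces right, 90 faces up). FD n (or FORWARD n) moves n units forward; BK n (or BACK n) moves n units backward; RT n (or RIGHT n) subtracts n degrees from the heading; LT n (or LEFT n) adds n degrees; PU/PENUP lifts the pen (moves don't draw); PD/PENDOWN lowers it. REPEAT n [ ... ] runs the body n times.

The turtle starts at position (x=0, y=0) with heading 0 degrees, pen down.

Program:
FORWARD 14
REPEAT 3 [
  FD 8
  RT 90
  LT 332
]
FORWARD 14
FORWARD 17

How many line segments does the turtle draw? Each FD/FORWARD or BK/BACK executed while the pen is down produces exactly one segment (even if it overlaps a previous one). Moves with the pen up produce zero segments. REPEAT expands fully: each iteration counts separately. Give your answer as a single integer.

Executing turtle program step by step:
Start: pos=(0,0), heading=0, pen down
FD 14: (0,0) -> (14,0) [heading=0, draw]
REPEAT 3 [
  -- iteration 1/3 --
  FD 8: (14,0) -> (22,0) [heading=0, draw]
  RT 90: heading 0 -> 270
  LT 332: heading 270 -> 242
  -- iteration 2/3 --
  FD 8: (22,0) -> (18.244,-7.064) [heading=242, draw]
  RT 90: heading 242 -> 152
  LT 332: heading 152 -> 124
  -- iteration 3/3 --
  FD 8: (18.244,-7.064) -> (13.771,-0.431) [heading=124, draw]
  RT 90: heading 124 -> 34
  LT 332: heading 34 -> 6
]
FD 14: (13.771,-0.431) -> (27.694,1.032) [heading=6, draw]
FD 17: (27.694,1.032) -> (44.601,2.809) [heading=6, draw]
Final: pos=(44.601,2.809), heading=6, 6 segment(s) drawn
Segments drawn: 6

Answer: 6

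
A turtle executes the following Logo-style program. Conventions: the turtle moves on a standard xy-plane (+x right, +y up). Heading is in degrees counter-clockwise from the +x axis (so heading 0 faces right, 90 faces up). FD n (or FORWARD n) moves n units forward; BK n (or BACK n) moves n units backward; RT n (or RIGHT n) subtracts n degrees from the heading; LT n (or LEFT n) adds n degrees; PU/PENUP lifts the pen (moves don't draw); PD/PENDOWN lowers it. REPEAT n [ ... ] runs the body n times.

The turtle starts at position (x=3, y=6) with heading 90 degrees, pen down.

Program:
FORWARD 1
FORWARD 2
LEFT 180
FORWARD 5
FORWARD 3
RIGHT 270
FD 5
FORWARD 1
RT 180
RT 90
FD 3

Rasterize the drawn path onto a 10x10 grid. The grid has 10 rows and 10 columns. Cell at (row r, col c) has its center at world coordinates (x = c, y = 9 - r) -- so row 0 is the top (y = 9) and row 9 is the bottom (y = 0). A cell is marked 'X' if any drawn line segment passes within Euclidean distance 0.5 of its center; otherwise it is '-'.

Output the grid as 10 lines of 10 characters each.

Answer: ---X------
---X------
---X------
---X------
---X------
---X-----X
---X-----X
---X-----X
---XXXXXXX
----------

Derivation:
Segment 0: (3,6) -> (3,7)
Segment 1: (3,7) -> (3,9)
Segment 2: (3,9) -> (3,4)
Segment 3: (3,4) -> (3,1)
Segment 4: (3,1) -> (8,1)
Segment 5: (8,1) -> (9,1)
Segment 6: (9,1) -> (9,4)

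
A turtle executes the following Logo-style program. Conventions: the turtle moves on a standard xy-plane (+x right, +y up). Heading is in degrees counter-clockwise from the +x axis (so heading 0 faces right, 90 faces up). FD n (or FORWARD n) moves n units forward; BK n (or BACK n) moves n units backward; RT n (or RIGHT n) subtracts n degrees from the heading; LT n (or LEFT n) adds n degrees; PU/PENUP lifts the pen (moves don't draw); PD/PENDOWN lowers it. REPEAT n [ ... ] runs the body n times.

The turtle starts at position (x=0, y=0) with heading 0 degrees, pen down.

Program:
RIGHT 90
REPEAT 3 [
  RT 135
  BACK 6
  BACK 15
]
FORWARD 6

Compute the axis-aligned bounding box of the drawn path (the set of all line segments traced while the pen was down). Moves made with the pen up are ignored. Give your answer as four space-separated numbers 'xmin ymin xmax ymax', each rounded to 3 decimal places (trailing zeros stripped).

Answer: -6.151 -14.849 14.849 0

Derivation:
Executing turtle program step by step:
Start: pos=(0,0), heading=0, pen down
RT 90: heading 0 -> 270
REPEAT 3 [
  -- iteration 1/3 --
  RT 135: heading 270 -> 135
  BK 6: (0,0) -> (4.243,-4.243) [heading=135, draw]
  BK 15: (4.243,-4.243) -> (14.849,-14.849) [heading=135, draw]
  -- iteration 2/3 --
  RT 135: heading 135 -> 0
  BK 6: (14.849,-14.849) -> (8.849,-14.849) [heading=0, draw]
  BK 15: (8.849,-14.849) -> (-6.151,-14.849) [heading=0, draw]
  -- iteration 3/3 --
  RT 135: heading 0 -> 225
  BK 6: (-6.151,-14.849) -> (-1.908,-10.607) [heading=225, draw]
  BK 15: (-1.908,-10.607) -> (8.698,0) [heading=225, draw]
]
FD 6: (8.698,0) -> (4.456,-4.243) [heading=225, draw]
Final: pos=(4.456,-4.243), heading=225, 7 segment(s) drawn

Segment endpoints: x in {-6.151, -1.908, 0, 4.243, 4.456, 8.698, 8.849, 14.849}, y in {-14.849, -14.849, -14.849, -10.607, -4.243, -4.243, 0, 0}
xmin=-6.151, ymin=-14.849, xmax=14.849, ymax=0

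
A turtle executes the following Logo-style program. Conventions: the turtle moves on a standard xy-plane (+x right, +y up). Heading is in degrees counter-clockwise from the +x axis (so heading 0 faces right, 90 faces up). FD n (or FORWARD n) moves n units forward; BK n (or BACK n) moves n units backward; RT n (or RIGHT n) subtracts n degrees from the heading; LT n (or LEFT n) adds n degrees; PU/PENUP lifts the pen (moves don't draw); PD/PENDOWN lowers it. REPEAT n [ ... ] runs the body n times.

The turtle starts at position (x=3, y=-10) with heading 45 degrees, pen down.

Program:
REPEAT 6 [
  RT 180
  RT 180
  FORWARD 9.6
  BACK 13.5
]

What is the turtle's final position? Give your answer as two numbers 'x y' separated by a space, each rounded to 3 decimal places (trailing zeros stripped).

Answer: -13.546 -26.546

Derivation:
Executing turtle program step by step:
Start: pos=(3,-10), heading=45, pen down
REPEAT 6 [
  -- iteration 1/6 --
  RT 180: heading 45 -> 225
  RT 180: heading 225 -> 45
  FD 9.6: (3,-10) -> (9.788,-3.212) [heading=45, draw]
  BK 13.5: (9.788,-3.212) -> (0.242,-12.758) [heading=45, draw]
  -- iteration 2/6 --
  RT 180: heading 45 -> 225
  RT 180: heading 225 -> 45
  FD 9.6: (0.242,-12.758) -> (7.031,-5.969) [heading=45, draw]
  BK 13.5: (7.031,-5.969) -> (-2.515,-15.515) [heading=45, draw]
  -- iteration 3/6 --
  RT 180: heading 45 -> 225
  RT 180: heading 225 -> 45
  FD 9.6: (-2.515,-15.515) -> (4.273,-8.727) [heading=45, draw]
  BK 13.5: (4.273,-8.727) -> (-5.273,-18.273) [heading=45, draw]
  -- iteration 4/6 --
  RT 180: heading 45 -> 225
  RT 180: heading 225 -> 45
  FD 9.6: (-5.273,-18.273) -> (1.515,-11.485) [heading=45, draw]
  BK 13.5: (1.515,-11.485) -> (-8.031,-21.031) [heading=45, draw]
  -- iteration 5/6 --
  RT 180: heading 45 -> 225
  RT 180: heading 225 -> 45
  FD 9.6: (-8.031,-21.031) -> (-1.243,-14.243) [heading=45, draw]
  BK 13.5: (-1.243,-14.243) -> (-10.789,-23.789) [heading=45, draw]
  -- iteration 6/6 --
  RT 180: heading 45 -> 225
  RT 180: heading 225 -> 45
  FD 9.6: (-10.789,-23.789) -> (-4,-17) [heading=45, draw]
  BK 13.5: (-4,-17) -> (-13.546,-26.546) [heading=45, draw]
]
Final: pos=(-13.546,-26.546), heading=45, 12 segment(s) drawn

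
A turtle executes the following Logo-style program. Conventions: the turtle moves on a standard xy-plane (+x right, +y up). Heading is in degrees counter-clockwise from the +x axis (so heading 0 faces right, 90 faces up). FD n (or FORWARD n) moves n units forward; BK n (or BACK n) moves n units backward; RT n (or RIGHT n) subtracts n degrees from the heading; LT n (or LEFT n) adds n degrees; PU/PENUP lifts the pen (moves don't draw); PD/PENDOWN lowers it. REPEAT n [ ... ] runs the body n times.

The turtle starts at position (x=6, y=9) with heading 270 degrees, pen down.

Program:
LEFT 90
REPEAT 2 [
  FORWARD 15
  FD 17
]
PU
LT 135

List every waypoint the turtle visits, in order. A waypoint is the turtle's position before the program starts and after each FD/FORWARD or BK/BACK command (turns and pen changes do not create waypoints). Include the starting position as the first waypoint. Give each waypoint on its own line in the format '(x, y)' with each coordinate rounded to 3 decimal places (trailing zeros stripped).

Executing turtle program step by step:
Start: pos=(6,9), heading=270, pen down
LT 90: heading 270 -> 0
REPEAT 2 [
  -- iteration 1/2 --
  FD 15: (6,9) -> (21,9) [heading=0, draw]
  FD 17: (21,9) -> (38,9) [heading=0, draw]
  -- iteration 2/2 --
  FD 15: (38,9) -> (53,9) [heading=0, draw]
  FD 17: (53,9) -> (70,9) [heading=0, draw]
]
PU: pen up
LT 135: heading 0 -> 135
Final: pos=(70,9), heading=135, 4 segment(s) drawn
Waypoints (5 total):
(6, 9)
(21, 9)
(38, 9)
(53, 9)
(70, 9)

Answer: (6, 9)
(21, 9)
(38, 9)
(53, 9)
(70, 9)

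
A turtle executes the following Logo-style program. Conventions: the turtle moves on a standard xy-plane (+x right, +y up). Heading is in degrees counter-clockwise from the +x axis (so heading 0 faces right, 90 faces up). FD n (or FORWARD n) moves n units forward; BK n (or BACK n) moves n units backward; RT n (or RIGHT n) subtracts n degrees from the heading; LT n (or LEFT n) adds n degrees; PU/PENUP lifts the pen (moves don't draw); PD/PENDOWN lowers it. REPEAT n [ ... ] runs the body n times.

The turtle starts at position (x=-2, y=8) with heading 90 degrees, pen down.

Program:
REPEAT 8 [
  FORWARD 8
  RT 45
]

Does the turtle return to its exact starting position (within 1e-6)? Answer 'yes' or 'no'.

Executing turtle program step by step:
Start: pos=(-2,8), heading=90, pen down
REPEAT 8 [
  -- iteration 1/8 --
  FD 8: (-2,8) -> (-2,16) [heading=90, draw]
  RT 45: heading 90 -> 45
  -- iteration 2/8 --
  FD 8: (-2,16) -> (3.657,21.657) [heading=45, draw]
  RT 45: heading 45 -> 0
  -- iteration 3/8 --
  FD 8: (3.657,21.657) -> (11.657,21.657) [heading=0, draw]
  RT 45: heading 0 -> 315
  -- iteration 4/8 --
  FD 8: (11.657,21.657) -> (17.314,16) [heading=315, draw]
  RT 45: heading 315 -> 270
  -- iteration 5/8 --
  FD 8: (17.314,16) -> (17.314,8) [heading=270, draw]
  RT 45: heading 270 -> 225
  -- iteration 6/8 --
  FD 8: (17.314,8) -> (11.657,2.343) [heading=225, draw]
  RT 45: heading 225 -> 180
  -- iteration 7/8 --
  FD 8: (11.657,2.343) -> (3.657,2.343) [heading=180, draw]
  RT 45: heading 180 -> 135
  -- iteration 8/8 --
  FD 8: (3.657,2.343) -> (-2,8) [heading=135, draw]
  RT 45: heading 135 -> 90
]
Final: pos=(-2,8), heading=90, 8 segment(s) drawn

Start position: (-2, 8)
Final position: (-2, 8)
Distance = 0; < 1e-6 -> CLOSED

Answer: yes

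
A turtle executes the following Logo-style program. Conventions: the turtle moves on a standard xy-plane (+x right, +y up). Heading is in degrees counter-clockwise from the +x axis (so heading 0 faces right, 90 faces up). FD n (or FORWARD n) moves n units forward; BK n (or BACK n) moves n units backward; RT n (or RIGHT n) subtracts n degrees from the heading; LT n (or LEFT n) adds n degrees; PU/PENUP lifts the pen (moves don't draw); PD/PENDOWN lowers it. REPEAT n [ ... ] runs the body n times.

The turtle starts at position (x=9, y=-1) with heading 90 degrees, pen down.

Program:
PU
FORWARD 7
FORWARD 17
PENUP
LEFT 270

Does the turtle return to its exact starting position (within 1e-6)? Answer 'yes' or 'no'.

Executing turtle program step by step:
Start: pos=(9,-1), heading=90, pen down
PU: pen up
FD 7: (9,-1) -> (9,6) [heading=90, move]
FD 17: (9,6) -> (9,23) [heading=90, move]
PU: pen up
LT 270: heading 90 -> 0
Final: pos=(9,23), heading=0, 0 segment(s) drawn

Start position: (9, -1)
Final position: (9, 23)
Distance = 24; >= 1e-6 -> NOT closed

Answer: no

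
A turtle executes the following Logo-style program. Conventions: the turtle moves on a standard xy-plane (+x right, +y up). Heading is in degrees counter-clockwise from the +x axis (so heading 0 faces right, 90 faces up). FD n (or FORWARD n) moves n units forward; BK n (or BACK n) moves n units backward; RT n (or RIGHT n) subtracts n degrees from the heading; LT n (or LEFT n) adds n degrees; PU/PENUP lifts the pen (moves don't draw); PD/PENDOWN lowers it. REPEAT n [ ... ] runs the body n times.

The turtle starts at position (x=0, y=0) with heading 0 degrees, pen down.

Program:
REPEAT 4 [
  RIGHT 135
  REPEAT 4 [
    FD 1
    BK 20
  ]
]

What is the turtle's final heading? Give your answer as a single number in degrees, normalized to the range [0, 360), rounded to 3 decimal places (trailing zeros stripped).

Executing turtle program step by step:
Start: pos=(0,0), heading=0, pen down
REPEAT 4 [
  -- iteration 1/4 --
  RT 135: heading 0 -> 225
  REPEAT 4 [
    -- iteration 1/4 --
    FD 1: (0,0) -> (-0.707,-0.707) [heading=225, draw]
    BK 20: (-0.707,-0.707) -> (13.435,13.435) [heading=225, draw]
    -- iteration 2/4 --
    FD 1: (13.435,13.435) -> (12.728,12.728) [heading=225, draw]
    BK 20: (12.728,12.728) -> (26.87,26.87) [heading=225, draw]
    -- iteration 3/4 --
    FD 1: (26.87,26.87) -> (26.163,26.163) [heading=225, draw]
    BK 20: (26.163,26.163) -> (40.305,40.305) [heading=225, draw]
    -- iteration 4/4 --
    FD 1: (40.305,40.305) -> (39.598,39.598) [heading=225, draw]
    BK 20: (39.598,39.598) -> (53.74,53.74) [heading=225, draw]
  ]
  -- iteration 2/4 --
  RT 135: heading 225 -> 90
  REPEAT 4 [
    -- iteration 1/4 --
    FD 1: (53.74,53.74) -> (53.74,54.74) [heading=90, draw]
    BK 20: (53.74,54.74) -> (53.74,34.74) [heading=90, draw]
    -- iteration 2/4 --
    FD 1: (53.74,34.74) -> (53.74,35.74) [heading=90, draw]
    BK 20: (53.74,35.74) -> (53.74,15.74) [heading=90, draw]
    -- iteration 3/4 --
    FD 1: (53.74,15.74) -> (53.74,16.74) [heading=90, draw]
    BK 20: (53.74,16.74) -> (53.74,-3.26) [heading=90, draw]
    -- iteration 4/4 --
    FD 1: (53.74,-3.26) -> (53.74,-2.26) [heading=90, draw]
    BK 20: (53.74,-2.26) -> (53.74,-22.26) [heading=90, draw]
  ]
  -- iteration 3/4 --
  RT 135: heading 90 -> 315
  REPEAT 4 [
    -- iteration 1/4 --
    FD 1: (53.74,-22.26) -> (54.447,-22.967) [heading=315, draw]
    BK 20: (54.447,-22.967) -> (40.305,-8.825) [heading=315, draw]
    -- iteration 2/4 --
    FD 1: (40.305,-8.825) -> (41.012,-9.532) [heading=315, draw]
    BK 20: (41.012,-9.532) -> (26.87,4.61) [heading=315, draw]
    -- iteration 3/4 --
    FD 1: (26.87,4.61) -> (27.577,3.903) [heading=315, draw]
    BK 20: (27.577,3.903) -> (13.435,18.045) [heading=315, draw]
    -- iteration 4/4 --
    FD 1: (13.435,18.045) -> (14.142,17.338) [heading=315, draw]
    BK 20: (14.142,17.338) -> (0,31.48) [heading=315, draw]
  ]
  -- iteration 4/4 --
  RT 135: heading 315 -> 180
  REPEAT 4 [
    -- iteration 1/4 --
    FD 1: (0,31.48) -> (-1,31.48) [heading=180, draw]
    BK 20: (-1,31.48) -> (19,31.48) [heading=180, draw]
    -- iteration 2/4 --
    FD 1: (19,31.48) -> (18,31.48) [heading=180, draw]
    BK 20: (18,31.48) -> (38,31.48) [heading=180, draw]
    -- iteration 3/4 --
    FD 1: (38,31.48) -> (37,31.48) [heading=180, draw]
    BK 20: (37,31.48) -> (57,31.48) [heading=180, draw]
    -- iteration 4/4 --
    FD 1: (57,31.48) -> (56,31.48) [heading=180, draw]
    BK 20: (56,31.48) -> (76,31.48) [heading=180, draw]
  ]
]
Final: pos=(76,31.48), heading=180, 32 segment(s) drawn

Answer: 180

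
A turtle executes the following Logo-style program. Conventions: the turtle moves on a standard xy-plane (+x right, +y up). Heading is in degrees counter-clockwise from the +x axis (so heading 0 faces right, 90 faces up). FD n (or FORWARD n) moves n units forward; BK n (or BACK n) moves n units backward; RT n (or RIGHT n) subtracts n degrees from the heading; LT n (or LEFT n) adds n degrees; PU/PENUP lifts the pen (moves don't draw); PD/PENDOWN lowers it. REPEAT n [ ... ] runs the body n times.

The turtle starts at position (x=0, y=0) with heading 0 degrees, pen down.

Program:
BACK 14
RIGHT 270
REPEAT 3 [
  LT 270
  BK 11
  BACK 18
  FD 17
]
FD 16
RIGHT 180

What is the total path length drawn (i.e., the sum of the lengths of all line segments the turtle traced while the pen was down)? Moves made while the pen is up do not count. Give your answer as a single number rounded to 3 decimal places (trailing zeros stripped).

Executing turtle program step by step:
Start: pos=(0,0), heading=0, pen down
BK 14: (0,0) -> (-14,0) [heading=0, draw]
RT 270: heading 0 -> 90
REPEAT 3 [
  -- iteration 1/3 --
  LT 270: heading 90 -> 0
  BK 11: (-14,0) -> (-25,0) [heading=0, draw]
  BK 18: (-25,0) -> (-43,0) [heading=0, draw]
  FD 17: (-43,0) -> (-26,0) [heading=0, draw]
  -- iteration 2/3 --
  LT 270: heading 0 -> 270
  BK 11: (-26,0) -> (-26,11) [heading=270, draw]
  BK 18: (-26,11) -> (-26,29) [heading=270, draw]
  FD 17: (-26,29) -> (-26,12) [heading=270, draw]
  -- iteration 3/3 --
  LT 270: heading 270 -> 180
  BK 11: (-26,12) -> (-15,12) [heading=180, draw]
  BK 18: (-15,12) -> (3,12) [heading=180, draw]
  FD 17: (3,12) -> (-14,12) [heading=180, draw]
]
FD 16: (-14,12) -> (-30,12) [heading=180, draw]
RT 180: heading 180 -> 0
Final: pos=(-30,12), heading=0, 11 segment(s) drawn

Segment lengths:
  seg 1: (0,0) -> (-14,0), length = 14
  seg 2: (-14,0) -> (-25,0), length = 11
  seg 3: (-25,0) -> (-43,0), length = 18
  seg 4: (-43,0) -> (-26,0), length = 17
  seg 5: (-26,0) -> (-26,11), length = 11
  seg 6: (-26,11) -> (-26,29), length = 18
  seg 7: (-26,29) -> (-26,12), length = 17
  seg 8: (-26,12) -> (-15,12), length = 11
  seg 9: (-15,12) -> (3,12), length = 18
  seg 10: (3,12) -> (-14,12), length = 17
  seg 11: (-14,12) -> (-30,12), length = 16
Total = 168

Answer: 168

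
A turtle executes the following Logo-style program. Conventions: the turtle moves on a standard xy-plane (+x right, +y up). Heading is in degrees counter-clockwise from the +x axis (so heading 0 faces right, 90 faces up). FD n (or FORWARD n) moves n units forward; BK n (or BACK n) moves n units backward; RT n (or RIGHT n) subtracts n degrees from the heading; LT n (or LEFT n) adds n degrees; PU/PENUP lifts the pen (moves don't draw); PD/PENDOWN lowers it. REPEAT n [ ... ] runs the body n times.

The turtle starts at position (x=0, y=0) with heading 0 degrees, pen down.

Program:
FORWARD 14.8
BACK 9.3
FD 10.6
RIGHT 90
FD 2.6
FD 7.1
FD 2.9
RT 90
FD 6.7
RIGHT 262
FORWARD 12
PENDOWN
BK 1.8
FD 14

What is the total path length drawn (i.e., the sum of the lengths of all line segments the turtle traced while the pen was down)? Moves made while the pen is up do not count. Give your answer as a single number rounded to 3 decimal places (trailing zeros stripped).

Executing turtle program step by step:
Start: pos=(0,0), heading=0, pen down
FD 14.8: (0,0) -> (14.8,0) [heading=0, draw]
BK 9.3: (14.8,0) -> (5.5,0) [heading=0, draw]
FD 10.6: (5.5,0) -> (16.1,0) [heading=0, draw]
RT 90: heading 0 -> 270
FD 2.6: (16.1,0) -> (16.1,-2.6) [heading=270, draw]
FD 7.1: (16.1,-2.6) -> (16.1,-9.7) [heading=270, draw]
FD 2.9: (16.1,-9.7) -> (16.1,-12.6) [heading=270, draw]
RT 90: heading 270 -> 180
FD 6.7: (16.1,-12.6) -> (9.4,-12.6) [heading=180, draw]
RT 262: heading 180 -> 278
FD 12: (9.4,-12.6) -> (11.07,-24.483) [heading=278, draw]
PD: pen down
BK 1.8: (11.07,-24.483) -> (10.82,-22.701) [heading=278, draw]
FD 14: (10.82,-22.701) -> (12.768,-36.564) [heading=278, draw]
Final: pos=(12.768,-36.564), heading=278, 10 segment(s) drawn

Segment lengths:
  seg 1: (0,0) -> (14.8,0), length = 14.8
  seg 2: (14.8,0) -> (5.5,0), length = 9.3
  seg 3: (5.5,0) -> (16.1,0), length = 10.6
  seg 4: (16.1,0) -> (16.1,-2.6), length = 2.6
  seg 5: (16.1,-2.6) -> (16.1,-9.7), length = 7.1
  seg 6: (16.1,-9.7) -> (16.1,-12.6), length = 2.9
  seg 7: (16.1,-12.6) -> (9.4,-12.6), length = 6.7
  seg 8: (9.4,-12.6) -> (11.07,-24.483), length = 12
  seg 9: (11.07,-24.483) -> (10.82,-22.701), length = 1.8
  seg 10: (10.82,-22.701) -> (12.768,-36.564), length = 14
Total = 81.8

Answer: 81.8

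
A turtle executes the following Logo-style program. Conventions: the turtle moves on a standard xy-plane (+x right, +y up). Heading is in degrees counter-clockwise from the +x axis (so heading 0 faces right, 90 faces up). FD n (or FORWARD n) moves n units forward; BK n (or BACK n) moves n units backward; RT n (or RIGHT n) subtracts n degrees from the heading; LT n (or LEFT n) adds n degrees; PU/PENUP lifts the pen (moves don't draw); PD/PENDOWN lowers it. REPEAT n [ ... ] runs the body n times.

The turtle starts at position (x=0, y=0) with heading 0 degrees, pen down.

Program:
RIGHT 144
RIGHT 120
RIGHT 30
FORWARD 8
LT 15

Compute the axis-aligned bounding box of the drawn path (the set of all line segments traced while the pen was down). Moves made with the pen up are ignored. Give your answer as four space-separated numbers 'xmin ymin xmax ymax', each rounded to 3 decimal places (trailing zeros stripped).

Answer: 0 0 3.254 7.308

Derivation:
Executing turtle program step by step:
Start: pos=(0,0), heading=0, pen down
RT 144: heading 0 -> 216
RT 120: heading 216 -> 96
RT 30: heading 96 -> 66
FD 8: (0,0) -> (3.254,7.308) [heading=66, draw]
LT 15: heading 66 -> 81
Final: pos=(3.254,7.308), heading=81, 1 segment(s) drawn

Segment endpoints: x in {0, 3.254}, y in {0, 7.308}
xmin=0, ymin=0, xmax=3.254, ymax=7.308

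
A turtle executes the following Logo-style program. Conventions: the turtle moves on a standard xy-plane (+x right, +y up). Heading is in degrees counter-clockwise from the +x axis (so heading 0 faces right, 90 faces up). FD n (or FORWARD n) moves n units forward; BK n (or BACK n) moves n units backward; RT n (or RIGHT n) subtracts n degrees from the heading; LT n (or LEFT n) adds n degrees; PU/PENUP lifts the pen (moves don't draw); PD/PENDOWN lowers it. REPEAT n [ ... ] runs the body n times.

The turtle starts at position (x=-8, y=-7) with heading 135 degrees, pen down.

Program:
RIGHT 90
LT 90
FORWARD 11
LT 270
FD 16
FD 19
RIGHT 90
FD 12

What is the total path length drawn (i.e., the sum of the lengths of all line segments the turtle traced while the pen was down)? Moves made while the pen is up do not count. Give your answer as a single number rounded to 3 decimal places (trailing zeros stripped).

Executing turtle program step by step:
Start: pos=(-8,-7), heading=135, pen down
RT 90: heading 135 -> 45
LT 90: heading 45 -> 135
FD 11: (-8,-7) -> (-15.778,0.778) [heading=135, draw]
LT 270: heading 135 -> 45
FD 16: (-15.778,0.778) -> (-4.464,12.092) [heading=45, draw]
FD 19: (-4.464,12.092) -> (8.971,25.527) [heading=45, draw]
RT 90: heading 45 -> 315
FD 12: (8.971,25.527) -> (17.456,17.042) [heading=315, draw]
Final: pos=(17.456,17.042), heading=315, 4 segment(s) drawn

Segment lengths:
  seg 1: (-8,-7) -> (-15.778,0.778), length = 11
  seg 2: (-15.778,0.778) -> (-4.464,12.092), length = 16
  seg 3: (-4.464,12.092) -> (8.971,25.527), length = 19
  seg 4: (8.971,25.527) -> (17.456,17.042), length = 12
Total = 58

Answer: 58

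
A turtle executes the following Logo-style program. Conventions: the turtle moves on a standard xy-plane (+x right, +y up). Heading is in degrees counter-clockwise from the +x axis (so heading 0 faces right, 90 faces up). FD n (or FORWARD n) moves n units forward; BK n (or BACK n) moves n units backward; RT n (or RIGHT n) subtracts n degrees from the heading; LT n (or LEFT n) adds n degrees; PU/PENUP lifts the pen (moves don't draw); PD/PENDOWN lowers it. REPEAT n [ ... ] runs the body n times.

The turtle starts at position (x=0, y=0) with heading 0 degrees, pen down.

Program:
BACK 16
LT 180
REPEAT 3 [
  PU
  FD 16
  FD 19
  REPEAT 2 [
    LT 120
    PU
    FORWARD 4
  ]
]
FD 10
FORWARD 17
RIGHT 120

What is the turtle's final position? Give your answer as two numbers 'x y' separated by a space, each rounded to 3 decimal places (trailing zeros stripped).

Executing turtle program step by step:
Start: pos=(0,0), heading=0, pen down
BK 16: (0,0) -> (-16,0) [heading=0, draw]
LT 180: heading 0 -> 180
REPEAT 3 [
  -- iteration 1/3 --
  PU: pen up
  FD 16: (-16,0) -> (-32,0) [heading=180, move]
  FD 19: (-32,0) -> (-51,0) [heading=180, move]
  REPEAT 2 [
    -- iteration 1/2 --
    LT 120: heading 180 -> 300
    PU: pen up
    FD 4: (-51,0) -> (-49,-3.464) [heading=300, move]
    -- iteration 2/2 --
    LT 120: heading 300 -> 60
    PU: pen up
    FD 4: (-49,-3.464) -> (-47,0) [heading=60, move]
  ]
  -- iteration 2/3 --
  PU: pen up
  FD 16: (-47,0) -> (-39,13.856) [heading=60, move]
  FD 19: (-39,13.856) -> (-29.5,30.311) [heading=60, move]
  REPEAT 2 [
    -- iteration 1/2 --
    LT 120: heading 60 -> 180
    PU: pen up
    FD 4: (-29.5,30.311) -> (-33.5,30.311) [heading=180, move]
    -- iteration 2/2 --
    LT 120: heading 180 -> 300
    PU: pen up
    FD 4: (-33.5,30.311) -> (-31.5,26.847) [heading=300, move]
  ]
  -- iteration 3/3 --
  PU: pen up
  FD 16: (-31.5,26.847) -> (-23.5,12.99) [heading=300, move]
  FD 19: (-23.5,12.99) -> (-14,-3.464) [heading=300, move]
  REPEAT 2 [
    -- iteration 1/2 --
    LT 120: heading 300 -> 60
    PU: pen up
    FD 4: (-14,-3.464) -> (-12,0) [heading=60, move]
    -- iteration 2/2 --
    LT 120: heading 60 -> 180
    PU: pen up
    FD 4: (-12,0) -> (-16,0) [heading=180, move]
  ]
]
FD 10: (-16,0) -> (-26,0) [heading=180, move]
FD 17: (-26,0) -> (-43,0) [heading=180, move]
RT 120: heading 180 -> 60
Final: pos=(-43,0), heading=60, 1 segment(s) drawn

Answer: -43 0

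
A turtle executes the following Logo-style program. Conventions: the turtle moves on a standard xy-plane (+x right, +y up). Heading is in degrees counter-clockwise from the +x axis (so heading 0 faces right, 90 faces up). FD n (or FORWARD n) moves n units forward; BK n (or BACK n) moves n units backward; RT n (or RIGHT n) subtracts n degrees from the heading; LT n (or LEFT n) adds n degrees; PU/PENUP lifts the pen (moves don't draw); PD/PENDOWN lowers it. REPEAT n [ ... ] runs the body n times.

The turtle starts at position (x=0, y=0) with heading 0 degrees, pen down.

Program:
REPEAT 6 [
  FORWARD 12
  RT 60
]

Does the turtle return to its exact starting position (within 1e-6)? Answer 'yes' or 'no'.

Answer: yes

Derivation:
Executing turtle program step by step:
Start: pos=(0,0), heading=0, pen down
REPEAT 6 [
  -- iteration 1/6 --
  FD 12: (0,0) -> (12,0) [heading=0, draw]
  RT 60: heading 0 -> 300
  -- iteration 2/6 --
  FD 12: (12,0) -> (18,-10.392) [heading=300, draw]
  RT 60: heading 300 -> 240
  -- iteration 3/6 --
  FD 12: (18,-10.392) -> (12,-20.785) [heading=240, draw]
  RT 60: heading 240 -> 180
  -- iteration 4/6 --
  FD 12: (12,-20.785) -> (0,-20.785) [heading=180, draw]
  RT 60: heading 180 -> 120
  -- iteration 5/6 --
  FD 12: (0,-20.785) -> (-6,-10.392) [heading=120, draw]
  RT 60: heading 120 -> 60
  -- iteration 6/6 --
  FD 12: (-6,-10.392) -> (0,0) [heading=60, draw]
  RT 60: heading 60 -> 0
]
Final: pos=(0,0), heading=0, 6 segment(s) drawn

Start position: (0, 0)
Final position: (0, 0)
Distance = 0; < 1e-6 -> CLOSED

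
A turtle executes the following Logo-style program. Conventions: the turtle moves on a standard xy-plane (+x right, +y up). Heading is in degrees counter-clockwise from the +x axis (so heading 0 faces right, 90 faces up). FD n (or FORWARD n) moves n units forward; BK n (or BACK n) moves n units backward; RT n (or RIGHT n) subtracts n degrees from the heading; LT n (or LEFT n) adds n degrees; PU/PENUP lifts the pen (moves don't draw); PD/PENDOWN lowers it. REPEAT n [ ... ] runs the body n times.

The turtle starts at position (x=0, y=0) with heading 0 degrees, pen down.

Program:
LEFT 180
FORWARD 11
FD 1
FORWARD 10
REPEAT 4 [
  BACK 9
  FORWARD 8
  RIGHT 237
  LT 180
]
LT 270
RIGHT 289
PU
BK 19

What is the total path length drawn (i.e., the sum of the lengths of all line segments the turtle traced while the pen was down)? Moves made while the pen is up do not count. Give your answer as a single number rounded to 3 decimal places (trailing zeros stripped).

Executing turtle program step by step:
Start: pos=(0,0), heading=0, pen down
LT 180: heading 0 -> 180
FD 11: (0,0) -> (-11,0) [heading=180, draw]
FD 1: (-11,0) -> (-12,0) [heading=180, draw]
FD 10: (-12,0) -> (-22,0) [heading=180, draw]
REPEAT 4 [
  -- iteration 1/4 --
  BK 9: (-22,0) -> (-13,0) [heading=180, draw]
  FD 8: (-13,0) -> (-21,0) [heading=180, draw]
  RT 237: heading 180 -> 303
  LT 180: heading 303 -> 123
  -- iteration 2/4 --
  BK 9: (-21,0) -> (-16.098,-7.548) [heading=123, draw]
  FD 8: (-16.098,-7.548) -> (-20.455,-0.839) [heading=123, draw]
  RT 237: heading 123 -> 246
  LT 180: heading 246 -> 66
  -- iteration 3/4 --
  BK 9: (-20.455,-0.839) -> (-24.116,-9.061) [heading=66, draw]
  FD 8: (-24.116,-9.061) -> (-20.862,-1.752) [heading=66, draw]
  RT 237: heading 66 -> 189
  LT 180: heading 189 -> 9
  -- iteration 4/4 --
  BK 9: (-20.862,-1.752) -> (-29.751,-3.16) [heading=9, draw]
  FD 8: (-29.751,-3.16) -> (-21.85,-1.909) [heading=9, draw]
  RT 237: heading 9 -> 132
  LT 180: heading 132 -> 312
]
LT 270: heading 312 -> 222
RT 289: heading 222 -> 293
PU: pen up
BK 19: (-21.85,-1.909) -> (-29.274,15.581) [heading=293, move]
Final: pos=(-29.274,15.581), heading=293, 11 segment(s) drawn

Segment lengths:
  seg 1: (0,0) -> (-11,0), length = 11
  seg 2: (-11,0) -> (-12,0), length = 1
  seg 3: (-12,0) -> (-22,0), length = 10
  seg 4: (-22,0) -> (-13,0), length = 9
  seg 5: (-13,0) -> (-21,0), length = 8
  seg 6: (-21,0) -> (-16.098,-7.548), length = 9
  seg 7: (-16.098,-7.548) -> (-20.455,-0.839), length = 8
  seg 8: (-20.455,-0.839) -> (-24.116,-9.061), length = 9
  seg 9: (-24.116,-9.061) -> (-20.862,-1.752), length = 8
  seg 10: (-20.862,-1.752) -> (-29.751,-3.16), length = 9
  seg 11: (-29.751,-3.16) -> (-21.85,-1.909), length = 8
Total = 90

Answer: 90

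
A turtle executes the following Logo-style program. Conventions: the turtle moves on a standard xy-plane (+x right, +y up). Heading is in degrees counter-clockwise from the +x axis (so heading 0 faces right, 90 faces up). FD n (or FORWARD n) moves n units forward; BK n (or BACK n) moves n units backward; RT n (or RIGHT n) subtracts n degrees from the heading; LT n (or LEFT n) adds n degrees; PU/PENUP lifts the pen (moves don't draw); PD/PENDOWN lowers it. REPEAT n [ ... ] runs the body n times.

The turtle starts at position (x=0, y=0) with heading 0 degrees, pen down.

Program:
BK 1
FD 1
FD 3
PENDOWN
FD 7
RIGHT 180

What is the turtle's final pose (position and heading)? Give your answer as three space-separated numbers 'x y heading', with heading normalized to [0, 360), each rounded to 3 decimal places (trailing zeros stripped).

Executing turtle program step by step:
Start: pos=(0,0), heading=0, pen down
BK 1: (0,0) -> (-1,0) [heading=0, draw]
FD 1: (-1,0) -> (0,0) [heading=0, draw]
FD 3: (0,0) -> (3,0) [heading=0, draw]
PD: pen down
FD 7: (3,0) -> (10,0) [heading=0, draw]
RT 180: heading 0 -> 180
Final: pos=(10,0), heading=180, 4 segment(s) drawn

Answer: 10 0 180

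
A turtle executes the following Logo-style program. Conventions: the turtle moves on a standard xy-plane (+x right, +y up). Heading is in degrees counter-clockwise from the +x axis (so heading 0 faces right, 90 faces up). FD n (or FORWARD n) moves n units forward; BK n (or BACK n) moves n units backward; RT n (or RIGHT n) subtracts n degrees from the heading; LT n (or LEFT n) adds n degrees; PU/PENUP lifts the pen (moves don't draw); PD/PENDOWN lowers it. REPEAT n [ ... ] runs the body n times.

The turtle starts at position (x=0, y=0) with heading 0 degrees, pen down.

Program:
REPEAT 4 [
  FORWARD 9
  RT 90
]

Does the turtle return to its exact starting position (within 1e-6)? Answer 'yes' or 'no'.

Executing turtle program step by step:
Start: pos=(0,0), heading=0, pen down
REPEAT 4 [
  -- iteration 1/4 --
  FD 9: (0,0) -> (9,0) [heading=0, draw]
  RT 90: heading 0 -> 270
  -- iteration 2/4 --
  FD 9: (9,0) -> (9,-9) [heading=270, draw]
  RT 90: heading 270 -> 180
  -- iteration 3/4 --
  FD 9: (9,-9) -> (0,-9) [heading=180, draw]
  RT 90: heading 180 -> 90
  -- iteration 4/4 --
  FD 9: (0,-9) -> (0,0) [heading=90, draw]
  RT 90: heading 90 -> 0
]
Final: pos=(0,0), heading=0, 4 segment(s) drawn

Start position: (0, 0)
Final position: (0, 0)
Distance = 0; < 1e-6 -> CLOSED

Answer: yes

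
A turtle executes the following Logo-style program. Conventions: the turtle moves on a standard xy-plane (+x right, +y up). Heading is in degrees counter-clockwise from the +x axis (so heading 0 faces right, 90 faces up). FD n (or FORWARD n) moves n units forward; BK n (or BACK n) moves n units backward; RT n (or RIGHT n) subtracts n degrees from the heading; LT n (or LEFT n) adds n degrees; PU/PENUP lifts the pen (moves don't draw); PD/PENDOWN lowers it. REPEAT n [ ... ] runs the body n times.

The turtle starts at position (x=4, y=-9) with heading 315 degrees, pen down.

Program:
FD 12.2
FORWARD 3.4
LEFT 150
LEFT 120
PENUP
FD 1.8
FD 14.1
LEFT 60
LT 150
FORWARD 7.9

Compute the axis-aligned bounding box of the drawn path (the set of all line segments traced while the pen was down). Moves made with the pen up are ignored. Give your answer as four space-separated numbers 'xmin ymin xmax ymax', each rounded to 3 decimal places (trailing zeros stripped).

Executing turtle program step by step:
Start: pos=(4,-9), heading=315, pen down
FD 12.2: (4,-9) -> (12.627,-17.627) [heading=315, draw]
FD 3.4: (12.627,-17.627) -> (15.031,-20.031) [heading=315, draw]
LT 150: heading 315 -> 105
LT 120: heading 105 -> 225
PU: pen up
FD 1.8: (15.031,-20.031) -> (13.758,-21.304) [heading=225, move]
FD 14.1: (13.758,-21.304) -> (3.788,-31.274) [heading=225, move]
LT 60: heading 225 -> 285
LT 150: heading 285 -> 75
FD 7.9: (3.788,-31.274) -> (5.833,-23.643) [heading=75, move]
Final: pos=(5.833,-23.643), heading=75, 2 segment(s) drawn

Segment endpoints: x in {4, 12.627, 15.031}, y in {-20.031, -17.627, -9}
xmin=4, ymin=-20.031, xmax=15.031, ymax=-9

Answer: 4 -20.031 15.031 -9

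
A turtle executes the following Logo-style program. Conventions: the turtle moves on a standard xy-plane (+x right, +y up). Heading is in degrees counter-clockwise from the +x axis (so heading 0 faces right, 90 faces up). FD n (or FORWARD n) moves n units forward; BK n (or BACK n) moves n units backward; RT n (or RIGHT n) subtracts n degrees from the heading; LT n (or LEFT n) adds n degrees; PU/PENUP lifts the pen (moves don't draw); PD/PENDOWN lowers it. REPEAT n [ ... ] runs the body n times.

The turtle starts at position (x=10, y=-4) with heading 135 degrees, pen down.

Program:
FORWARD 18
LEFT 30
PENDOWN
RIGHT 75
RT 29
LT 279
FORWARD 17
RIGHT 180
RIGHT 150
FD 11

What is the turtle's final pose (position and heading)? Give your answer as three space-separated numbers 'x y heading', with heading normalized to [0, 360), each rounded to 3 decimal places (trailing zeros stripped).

Executing turtle program step by step:
Start: pos=(10,-4), heading=135, pen down
FD 18: (10,-4) -> (-2.728,8.728) [heading=135, draw]
LT 30: heading 135 -> 165
PD: pen down
RT 75: heading 165 -> 90
RT 29: heading 90 -> 61
LT 279: heading 61 -> 340
FD 17: (-2.728,8.728) -> (13.247,2.914) [heading=340, draw]
RT 180: heading 340 -> 160
RT 150: heading 160 -> 10
FD 11: (13.247,2.914) -> (24.08,4.824) [heading=10, draw]
Final: pos=(24.08,4.824), heading=10, 3 segment(s) drawn

Answer: 24.08 4.824 10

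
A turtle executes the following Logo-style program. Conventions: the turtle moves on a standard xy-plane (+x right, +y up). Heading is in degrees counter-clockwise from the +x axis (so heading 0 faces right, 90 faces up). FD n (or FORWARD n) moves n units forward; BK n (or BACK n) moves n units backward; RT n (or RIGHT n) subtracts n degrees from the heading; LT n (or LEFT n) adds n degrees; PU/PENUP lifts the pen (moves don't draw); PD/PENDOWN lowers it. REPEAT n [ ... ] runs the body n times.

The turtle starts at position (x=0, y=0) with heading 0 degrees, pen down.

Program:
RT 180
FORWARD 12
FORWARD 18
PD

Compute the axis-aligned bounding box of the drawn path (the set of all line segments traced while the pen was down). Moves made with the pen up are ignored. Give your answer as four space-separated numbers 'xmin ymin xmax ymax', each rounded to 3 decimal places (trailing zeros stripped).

Answer: -30 0 0 0

Derivation:
Executing turtle program step by step:
Start: pos=(0,0), heading=0, pen down
RT 180: heading 0 -> 180
FD 12: (0,0) -> (-12,0) [heading=180, draw]
FD 18: (-12,0) -> (-30,0) [heading=180, draw]
PD: pen down
Final: pos=(-30,0), heading=180, 2 segment(s) drawn

Segment endpoints: x in {-30, -12, 0}, y in {0, 0, 0}
xmin=-30, ymin=0, xmax=0, ymax=0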